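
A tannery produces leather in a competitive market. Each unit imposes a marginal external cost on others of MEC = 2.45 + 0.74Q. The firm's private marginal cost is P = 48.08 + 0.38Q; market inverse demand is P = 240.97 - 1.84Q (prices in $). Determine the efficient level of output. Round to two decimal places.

Q* = 64.34

Social marginal cost = private MC + MEC = 50.53 + 1.12Q.
Set SMC = demand: 50.53 + 1.12Q = 240.97 - 1.84Q → Q* = 64.3378.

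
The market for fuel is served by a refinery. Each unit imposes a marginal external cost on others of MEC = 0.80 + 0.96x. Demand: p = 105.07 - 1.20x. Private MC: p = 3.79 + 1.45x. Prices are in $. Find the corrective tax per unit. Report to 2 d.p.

tax = $27.52 per unit

Social marginal cost = private MC + MEC = 4.59 + 2.41x.
Set SMC = demand: 4.59 + 2.41x = 105.07 - 1.20x → x* = 27.8338.
The Pigouvian tax equals MEC at x*: 0.80 + 0.96×27.8338 = 27.5204.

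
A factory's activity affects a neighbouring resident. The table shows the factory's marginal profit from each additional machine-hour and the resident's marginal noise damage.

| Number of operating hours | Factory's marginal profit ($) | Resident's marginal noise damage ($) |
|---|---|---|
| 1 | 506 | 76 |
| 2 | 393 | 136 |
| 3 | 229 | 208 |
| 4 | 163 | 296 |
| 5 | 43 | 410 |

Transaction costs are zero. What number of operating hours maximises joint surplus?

3

Bargaining reaches the level where marginal profit last exceeds marginal noise damage.
That holds through level 3 (229 ≥ 208) but not at 4 (163 < 296).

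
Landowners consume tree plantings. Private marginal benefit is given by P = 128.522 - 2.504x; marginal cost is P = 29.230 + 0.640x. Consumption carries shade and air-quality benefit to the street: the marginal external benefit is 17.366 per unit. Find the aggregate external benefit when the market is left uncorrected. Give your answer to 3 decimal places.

Market equilibrium (private): 29.230 + 0.640x = 128.522 - 2.504x → x_m = 31.5814.
Total external benefit = MEB × x_m = 17.366 × 31.5814 = 548.4426.

548.443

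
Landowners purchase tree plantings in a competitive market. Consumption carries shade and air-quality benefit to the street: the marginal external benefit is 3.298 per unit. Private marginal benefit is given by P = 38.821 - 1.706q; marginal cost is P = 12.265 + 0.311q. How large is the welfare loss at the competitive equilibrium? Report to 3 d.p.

Market equilibrium (private): 12.265 + 0.311q = 38.821 - 1.706q → q_m = 13.1661.
Social marginal benefit = demand + MEB = 42.119 - 1.706q.
Set SMB = MC: 42.119 - 1.706q = 12.265 + 0.311q → q* = 14.8012.
The loss is the area between SMB and MC from q* to q_m; with linear curves that's a triangle of height MEB(q_m).
DWL = ½ × 1.6351 × 3.2980 = 2.6963.

DWL = 2.696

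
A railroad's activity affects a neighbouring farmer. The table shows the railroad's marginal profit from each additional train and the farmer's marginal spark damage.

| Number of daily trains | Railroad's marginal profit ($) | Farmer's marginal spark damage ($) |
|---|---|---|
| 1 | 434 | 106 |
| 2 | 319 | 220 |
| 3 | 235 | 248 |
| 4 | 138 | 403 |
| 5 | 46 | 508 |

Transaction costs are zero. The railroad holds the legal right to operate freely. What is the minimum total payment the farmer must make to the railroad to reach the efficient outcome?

Left alone the railroad would choose level 5 (marginal profit stays positive).
Efficient level: k* = 2 (marginal profit ≥ marginal spark damage through 2).
The farmer must at least cover the railroad's forgone profit from cutting 5→2: 235 + 138 + 46 = 419.

$419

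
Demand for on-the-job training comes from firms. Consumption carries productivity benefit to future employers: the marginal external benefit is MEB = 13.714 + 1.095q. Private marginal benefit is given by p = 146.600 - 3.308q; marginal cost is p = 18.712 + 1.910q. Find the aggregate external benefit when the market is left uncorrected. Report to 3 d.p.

664.995

Market equilibrium (private): 18.712 + 1.910q = 146.600 - 3.308q → q_m = 24.5090.
Total external benefit = ∫₀^{q_m} (13.714 + 1.095q) dq = 13.714×24.5090 + ½×1.095×24.5090² = 664.9948.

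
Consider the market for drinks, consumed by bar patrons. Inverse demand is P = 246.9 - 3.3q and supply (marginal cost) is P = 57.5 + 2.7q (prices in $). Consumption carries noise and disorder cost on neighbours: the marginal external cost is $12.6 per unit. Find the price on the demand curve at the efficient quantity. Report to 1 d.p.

Social marginal benefit = demand − MEC = 234.3 - 3.3q.
Set SMB = MC: 234.3 - 3.3q = 57.5 + 2.7q → q* = 29.4667.
Consumer price on the demand curve at q*: 246.9 − 3.3×29.4667 = 149.6599.

P = $149.7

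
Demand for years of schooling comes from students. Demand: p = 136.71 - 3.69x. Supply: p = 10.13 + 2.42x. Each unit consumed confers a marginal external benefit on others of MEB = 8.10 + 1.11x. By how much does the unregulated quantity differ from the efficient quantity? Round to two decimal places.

Market equilibrium (private): 10.13 + 2.42x = 136.71 - 3.69x → x_m = 20.7169.
Social marginal benefit = demand + MEB = 144.81 - 2.58x.
Set SMB = MC: 144.81 - 2.58x = 10.13 + 2.42x → x* = 26.9360.
Gap = |20.7169 − 26.9360| = 6.2191.

6.22 units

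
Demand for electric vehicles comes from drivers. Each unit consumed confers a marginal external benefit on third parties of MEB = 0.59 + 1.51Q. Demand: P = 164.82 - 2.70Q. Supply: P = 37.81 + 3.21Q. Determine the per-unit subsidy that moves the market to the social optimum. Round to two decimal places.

Social marginal benefit = demand + MEB = 165.41 - 1.19Q.
Set SMB = MC: 165.41 - 1.19Q = 37.81 + 3.21Q → Q* = 29.0000.
The Pigouvian subsidy equals MEB at Q*: 0.59 + 1.51×29.0000 = 44.3800.

subsidy = 44.38 per unit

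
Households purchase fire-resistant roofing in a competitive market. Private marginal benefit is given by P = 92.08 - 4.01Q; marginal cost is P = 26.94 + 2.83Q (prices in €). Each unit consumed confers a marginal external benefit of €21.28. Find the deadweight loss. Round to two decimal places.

DWL = €33.10

Market equilibrium (private): 26.94 + 2.83Q = 92.08 - 4.01Q → Q_m = 9.5234.
Social marginal benefit = demand + MEB = 113.36 - 4.01Q.
Set SMB = MC: 113.36 - 4.01Q = 26.94 + 2.83Q → Q* = 12.6345.
Height of the DWL triangle at Q_m is SMB(Q_m) − MC(Q_m) = MEB(Q_m) = 21.2800.
DWL = ½ × 3.1111 × 21.2800 = 33.1021.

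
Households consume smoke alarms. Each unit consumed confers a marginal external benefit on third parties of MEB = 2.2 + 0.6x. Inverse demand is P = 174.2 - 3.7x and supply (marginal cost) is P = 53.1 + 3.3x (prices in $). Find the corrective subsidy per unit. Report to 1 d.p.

subsidy = $13.8 per unit

Social marginal benefit = demand + MEB = 176.4 - 3.1x.
Set SMB = MC: 176.4 - 3.1x = 53.1 + 3.3x → x* = 19.2656.
The Pigouvian subsidy equals MEB at x*: 2.2 + 0.6×19.2656 = 13.7594.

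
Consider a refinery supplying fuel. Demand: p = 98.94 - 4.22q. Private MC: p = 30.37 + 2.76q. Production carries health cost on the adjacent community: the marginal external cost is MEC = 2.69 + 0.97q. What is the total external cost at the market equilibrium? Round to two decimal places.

Market equilibrium (private): 30.37 + 2.76q = 98.94 - 4.22q → q_m = 9.8238.
Total external cost = ∫₀^{q_m} (2.69 + 0.97q) dq = 2.69×9.8238 + ½×0.97×9.8238² = 73.2319.

73.23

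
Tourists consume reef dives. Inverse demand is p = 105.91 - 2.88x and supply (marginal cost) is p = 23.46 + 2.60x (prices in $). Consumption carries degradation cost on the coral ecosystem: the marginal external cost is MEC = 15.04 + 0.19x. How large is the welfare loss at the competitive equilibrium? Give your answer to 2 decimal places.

DWL = $28.25

Market equilibrium (private): 23.46 + 2.60x = 105.91 - 2.88x → x_m = 15.0456.
Social marginal benefit = demand − MEC = 90.87 - 3.07x.
Set SMB = MC: 90.87 - 3.07x = 23.46 + 2.60x → x* = 11.8889.
The welfare-loss triangle has base |x_m − x*| and height MEC(x_m) (the vertical gap between SMB and MC is zero at x* and MEC at x_m).
DWL = ½ × 3.1567 × 17.8987 = 28.2504.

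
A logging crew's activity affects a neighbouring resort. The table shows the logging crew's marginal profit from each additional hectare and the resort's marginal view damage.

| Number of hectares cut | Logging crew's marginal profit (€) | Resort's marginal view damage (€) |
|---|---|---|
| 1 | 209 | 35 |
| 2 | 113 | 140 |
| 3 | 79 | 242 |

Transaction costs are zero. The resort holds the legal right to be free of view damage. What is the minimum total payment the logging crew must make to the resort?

€35

Efficient level: marginal profit ≥ marginal view damage through level 1, so k* = 1.
With the resort holding the right, the logging crew must at least compensate total damage at k*: 35 = 35.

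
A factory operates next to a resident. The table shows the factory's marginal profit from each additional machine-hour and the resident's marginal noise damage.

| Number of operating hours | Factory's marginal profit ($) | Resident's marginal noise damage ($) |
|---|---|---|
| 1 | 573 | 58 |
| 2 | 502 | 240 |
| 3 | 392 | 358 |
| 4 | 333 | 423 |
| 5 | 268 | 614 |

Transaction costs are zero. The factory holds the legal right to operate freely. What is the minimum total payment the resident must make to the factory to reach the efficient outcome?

Left alone the factory would choose level 5 (marginal profit stays positive).
Efficient level: k* = 3 (marginal profit ≥ marginal noise damage through 3).
The resident must at least cover the factory's forgone profit from cutting 5→3: 333 + 268 = 601.

$601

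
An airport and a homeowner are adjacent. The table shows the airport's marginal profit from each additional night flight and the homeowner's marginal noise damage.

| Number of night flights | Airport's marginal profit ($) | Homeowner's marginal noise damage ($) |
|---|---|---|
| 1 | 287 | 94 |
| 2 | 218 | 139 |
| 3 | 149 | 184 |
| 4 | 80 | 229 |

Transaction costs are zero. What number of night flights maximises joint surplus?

Bargaining reaches the level where marginal profit last exceeds marginal noise damage.
That holds through level 2 (218 ≥ 139) but not at 3 (149 < 184).

2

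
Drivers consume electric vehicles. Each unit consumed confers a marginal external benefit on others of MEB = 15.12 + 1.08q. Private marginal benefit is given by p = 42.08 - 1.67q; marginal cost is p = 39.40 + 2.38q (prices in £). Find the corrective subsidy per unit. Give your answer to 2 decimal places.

Social marginal benefit = demand + MEB = 57.20 - 0.59q.
Set SMB = MC: 57.20 - 0.59q = 39.40 + 2.38q → q* = 5.9933.
The Pigouvian subsidy equals MEB at q*: 15.12 + 1.08×5.9933 = 21.5928.

subsidy = £21.59 per unit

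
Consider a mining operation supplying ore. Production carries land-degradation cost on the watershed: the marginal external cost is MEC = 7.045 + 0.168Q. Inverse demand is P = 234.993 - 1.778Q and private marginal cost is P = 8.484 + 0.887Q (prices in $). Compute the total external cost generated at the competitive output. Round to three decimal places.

$1205.597

Market equilibrium (private): 8.484 + 0.887Q = 234.993 - 1.778Q → Q_m = 84.9940.
Total external cost = ∫₀^{Q_m} (7.045 + 0.168Q) dQ = 7.045×84.9940 + ½×0.168×84.9940² = 1205.5971.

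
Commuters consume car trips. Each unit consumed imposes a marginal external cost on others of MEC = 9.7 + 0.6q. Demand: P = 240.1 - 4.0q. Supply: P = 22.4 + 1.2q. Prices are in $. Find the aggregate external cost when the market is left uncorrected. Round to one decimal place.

Market equilibrium (private): 22.4 + 1.2q = 240.1 - 4.0q → q_m = 41.8654.
Total external cost = ∫₀^{q_m} (9.7 + 0.6q) dq = 9.7×41.8654 + ½×0.6×41.8654² = 931.9079.

$931.9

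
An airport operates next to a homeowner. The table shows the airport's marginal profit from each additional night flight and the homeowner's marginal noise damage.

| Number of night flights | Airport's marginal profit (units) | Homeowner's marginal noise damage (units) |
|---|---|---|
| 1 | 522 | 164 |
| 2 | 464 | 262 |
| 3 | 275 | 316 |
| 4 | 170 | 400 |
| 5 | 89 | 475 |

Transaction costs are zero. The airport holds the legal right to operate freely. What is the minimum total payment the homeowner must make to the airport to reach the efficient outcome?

Left alone the airport would choose level 5 (marginal profit stays positive).
Efficient level: k* = 2 (marginal profit ≥ marginal noise damage through 2).
The homeowner must at least cover the airport's forgone profit from cutting 5→2: 275 + 170 + 89 = 534.

534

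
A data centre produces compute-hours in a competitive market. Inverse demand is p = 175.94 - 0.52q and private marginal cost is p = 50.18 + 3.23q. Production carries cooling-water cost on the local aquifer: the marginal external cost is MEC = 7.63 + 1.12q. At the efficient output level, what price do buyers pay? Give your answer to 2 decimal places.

P = 163.33

Social marginal cost = private MC + MEC = 57.81 + 4.35q.
Set SMC = demand: 57.81 + 4.35q = 175.94 - 0.52q → q* = 24.2567.
Consumer price on the demand curve at q*: 175.94 − 0.52×24.2567 = 163.3265.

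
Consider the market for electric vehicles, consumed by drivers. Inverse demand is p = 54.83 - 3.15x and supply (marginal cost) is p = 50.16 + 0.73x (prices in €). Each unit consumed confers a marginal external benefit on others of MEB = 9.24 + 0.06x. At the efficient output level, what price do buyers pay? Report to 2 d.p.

Social marginal benefit = demand + MEB = 64.07 - 3.09x.
Set SMB = MC: 64.07 - 3.09x = 50.16 + 0.73x → x* = 3.6414.
Consumer price on the demand curve at x*: 54.83 − 3.15×3.6414 = 43.3596.

P = €43.36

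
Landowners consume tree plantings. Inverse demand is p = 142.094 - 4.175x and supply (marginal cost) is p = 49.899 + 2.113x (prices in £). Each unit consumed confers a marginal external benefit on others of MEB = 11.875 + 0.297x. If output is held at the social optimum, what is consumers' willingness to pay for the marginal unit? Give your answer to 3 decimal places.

Social marginal benefit = demand + MEB = 153.969 - 3.878x.
Set SMB = MC: 153.969 - 3.878x = 49.899 + 2.113x → x* = 17.3711.
Consumer price on the demand curve at x*: 142.094 − 4.175×17.3711 = 69.5697.

P = £69.570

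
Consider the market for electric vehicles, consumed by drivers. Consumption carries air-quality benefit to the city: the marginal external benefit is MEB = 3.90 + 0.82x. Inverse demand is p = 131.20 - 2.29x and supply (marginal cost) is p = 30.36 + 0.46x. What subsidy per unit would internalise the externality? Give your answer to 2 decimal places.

subsidy = 48.40 per unit

Social marginal benefit = demand + MEB = 135.10 - 1.47x.
Set SMB = MC: 135.10 - 1.47x = 30.36 + 0.46x → x* = 54.2694.
The Pigouvian subsidy equals MEB at x*: 3.90 + 0.82×54.2694 = 48.4009.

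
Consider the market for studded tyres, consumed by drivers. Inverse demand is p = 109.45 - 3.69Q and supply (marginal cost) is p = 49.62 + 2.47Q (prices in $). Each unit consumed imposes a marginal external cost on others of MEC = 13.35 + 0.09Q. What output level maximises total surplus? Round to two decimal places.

Q* = 7.44

Social marginal benefit = demand − MEC = 96.10 - 3.78Q.
Set SMB = MC: 96.10 - 3.78Q = 49.62 + 2.47Q → Q* = 7.4368.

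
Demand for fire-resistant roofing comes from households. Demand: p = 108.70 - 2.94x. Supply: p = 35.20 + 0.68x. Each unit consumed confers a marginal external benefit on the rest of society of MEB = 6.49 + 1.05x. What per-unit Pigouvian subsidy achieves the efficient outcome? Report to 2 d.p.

Social marginal benefit = demand + MEB = 115.19 - 1.89x.
Set SMB = MC: 115.19 - 1.89x = 35.20 + 0.68x → x* = 31.1245.
The Pigouvian subsidy equals MEB at x*: 6.49 + 1.05×31.1245 = 39.1707.

subsidy = 39.17 per unit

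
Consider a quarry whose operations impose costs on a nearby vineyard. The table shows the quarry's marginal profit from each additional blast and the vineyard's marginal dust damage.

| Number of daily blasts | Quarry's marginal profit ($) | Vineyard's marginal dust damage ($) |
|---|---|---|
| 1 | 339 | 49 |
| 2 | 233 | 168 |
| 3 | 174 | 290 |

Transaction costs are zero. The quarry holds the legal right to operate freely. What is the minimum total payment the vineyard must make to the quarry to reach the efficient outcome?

Left alone the quarry would choose level 3 (marginal profit stays positive).
Efficient level: k* = 2 (marginal profit ≥ marginal dust damage through 2).
The vineyard must at least cover the quarry's forgone profit from cutting 3→2: 174 = 174.

$174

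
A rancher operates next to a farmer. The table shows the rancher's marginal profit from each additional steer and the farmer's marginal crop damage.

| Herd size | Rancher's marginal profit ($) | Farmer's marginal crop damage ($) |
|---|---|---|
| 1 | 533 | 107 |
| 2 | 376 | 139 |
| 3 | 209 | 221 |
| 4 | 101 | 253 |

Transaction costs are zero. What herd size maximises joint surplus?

Bargaining reaches the level where marginal profit last exceeds marginal crop damage.
That holds through level 2 (376 ≥ 139) but not at 3 (209 < 221).

2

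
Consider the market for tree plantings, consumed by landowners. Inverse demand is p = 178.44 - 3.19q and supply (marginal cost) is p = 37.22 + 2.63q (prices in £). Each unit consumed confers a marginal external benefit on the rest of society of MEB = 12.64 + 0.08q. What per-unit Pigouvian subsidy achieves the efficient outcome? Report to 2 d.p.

Social marginal benefit = demand + MEB = 191.08 - 3.11q.
Set SMB = MC: 191.08 - 3.11q = 37.22 + 2.63q → q* = 26.8049.
The Pigouvian subsidy equals MEB at q*: 12.64 + 0.08×26.8049 = 14.7844.

subsidy = £14.78 per unit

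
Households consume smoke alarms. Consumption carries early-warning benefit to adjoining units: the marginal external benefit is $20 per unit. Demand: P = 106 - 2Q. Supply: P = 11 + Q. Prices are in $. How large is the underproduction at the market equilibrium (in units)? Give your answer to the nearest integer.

7 units

Market equilibrium (private): 11 + Q = 106 - 2Q → Q_m = 31.6667.
Social marginal benefit = demand + MEB = 126 - 2Q.
Set SMB = MC: 126 - 2Q = 11 + Q → Q* = 38.3333.
Gap = |31.6667 − 38.3333| = 6.6666.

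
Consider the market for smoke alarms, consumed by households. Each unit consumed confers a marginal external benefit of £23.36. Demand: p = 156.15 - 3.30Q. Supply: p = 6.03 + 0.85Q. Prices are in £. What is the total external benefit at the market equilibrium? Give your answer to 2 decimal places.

£845.01

Market equilibrium (private): 6.03 + 0.85Q = 156.15 - 3.30Q → Q_m = 36.1735.
Total external benefit = MEB × Q_m = 23.36 × 36.1735 = 845.0130.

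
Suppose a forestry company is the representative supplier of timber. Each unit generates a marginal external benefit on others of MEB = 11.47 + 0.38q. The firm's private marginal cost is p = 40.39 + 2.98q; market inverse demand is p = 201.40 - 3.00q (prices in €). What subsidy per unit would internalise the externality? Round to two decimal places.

subsidy = €23.17 per unit

Social marginal cost = private MC − MEB = 28.92 + 2.60q.
Set SMC = demand: 28.92 + 2.60q = 201.40 - 3.00q → q* = 30.8000.
The Pigouvian subsidy equals MEB at q*: 11.47 + 0.38×30.8000 = 23.1740.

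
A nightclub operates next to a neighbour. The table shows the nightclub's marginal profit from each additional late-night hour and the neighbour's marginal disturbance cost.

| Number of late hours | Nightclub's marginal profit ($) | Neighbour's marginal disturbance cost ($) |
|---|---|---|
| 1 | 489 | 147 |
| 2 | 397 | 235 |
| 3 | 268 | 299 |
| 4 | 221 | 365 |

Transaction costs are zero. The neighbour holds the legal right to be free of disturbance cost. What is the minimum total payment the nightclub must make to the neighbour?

$382

Efficient level: marginal profit ≥ marginal disturbance cost through level 2, so k* = 2.
With the neighbour holding the right, the nightclub must at least compensate total damage at k*: 147 + 235 = 382.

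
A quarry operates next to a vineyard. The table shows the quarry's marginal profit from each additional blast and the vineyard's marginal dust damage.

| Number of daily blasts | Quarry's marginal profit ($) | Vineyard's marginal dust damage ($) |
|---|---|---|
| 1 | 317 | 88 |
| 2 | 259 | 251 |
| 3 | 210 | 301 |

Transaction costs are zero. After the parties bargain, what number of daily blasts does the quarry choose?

2

Bargaining reaches the level where marginal profit last exceeds marginal dust damage.
That holds through level 2 (259 ≥ 251) but not at 3 (210 < 301).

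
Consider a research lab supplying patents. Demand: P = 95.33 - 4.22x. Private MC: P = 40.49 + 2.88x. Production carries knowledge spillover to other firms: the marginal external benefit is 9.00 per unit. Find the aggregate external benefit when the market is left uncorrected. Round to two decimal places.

69.52

Market equilibrium (private): 40.49 + 2.88x = 95.33 - 4.22x → x_m = 7.7239.
Total external benefit = MEB × x_m = 9.00 × 7.7239 = 69.5151.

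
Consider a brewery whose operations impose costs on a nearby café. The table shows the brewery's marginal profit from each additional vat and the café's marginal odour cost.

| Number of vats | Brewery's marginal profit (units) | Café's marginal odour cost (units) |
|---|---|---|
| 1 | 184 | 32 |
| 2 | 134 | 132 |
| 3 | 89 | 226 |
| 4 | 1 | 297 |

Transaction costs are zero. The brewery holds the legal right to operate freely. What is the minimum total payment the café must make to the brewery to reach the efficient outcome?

90

Left alone the brewery would choose level 4 (marginal profit stays positive).
Efficient level: k* = 2 (marginal profit ≥ marginal odour cost through 2).
The café must at least cover the brewery's forgone profit from cutting 4→2: 89 + 1 = 90.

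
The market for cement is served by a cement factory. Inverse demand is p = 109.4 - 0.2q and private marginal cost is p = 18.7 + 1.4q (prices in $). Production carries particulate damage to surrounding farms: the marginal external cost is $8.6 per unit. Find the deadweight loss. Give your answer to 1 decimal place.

DWL = $23.1

Market equilibrium (private): 18.7 + 1.4q = 109.4 - 0.2q → q_m = 56.6875.
Social marginal cost = private MC + MEC = 27.3 + 1.4q.
Set SMC = demand: 27.3 + 1.4q = 109.4 - 0.2q → q* = 51.3125.
Between q* and q_m the wedge SMC − demand runs linearly from 0 to MEC(q_m), so the loss is a triangle.
DWL = ½ × 5.3750 × 8.6000 = 23.1125.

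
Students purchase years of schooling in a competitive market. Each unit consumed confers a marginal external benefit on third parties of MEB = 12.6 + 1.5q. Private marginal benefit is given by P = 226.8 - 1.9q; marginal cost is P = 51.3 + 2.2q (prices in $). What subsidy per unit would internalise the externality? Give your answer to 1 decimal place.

subsidy = $121.1 per unit

Social marginal benefit = demand + MEB = 239.4 - 0.4q.
Set SMB = MC: 239.4 - 0.4q = 51.3 + 2.2q → q* = 72.3462.
The Pigouvian subsidy equals MEB at q*: 12.6 + 1.5×72.3462 = 121.1193.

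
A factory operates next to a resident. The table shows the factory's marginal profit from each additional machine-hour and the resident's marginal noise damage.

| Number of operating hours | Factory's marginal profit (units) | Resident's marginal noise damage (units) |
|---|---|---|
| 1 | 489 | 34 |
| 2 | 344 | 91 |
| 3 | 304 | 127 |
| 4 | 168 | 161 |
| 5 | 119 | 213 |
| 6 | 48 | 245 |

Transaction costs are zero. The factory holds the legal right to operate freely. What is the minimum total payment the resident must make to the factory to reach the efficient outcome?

Left alone the factory would choose level 6 (marginal profit stays positive).
Efficient level: k* = 4 (marginal profit ≥ marginal noise damage through 4).
The resident must at least cover the factory's forgone profit from cutting 6→4: 119 + 48 = 167.

167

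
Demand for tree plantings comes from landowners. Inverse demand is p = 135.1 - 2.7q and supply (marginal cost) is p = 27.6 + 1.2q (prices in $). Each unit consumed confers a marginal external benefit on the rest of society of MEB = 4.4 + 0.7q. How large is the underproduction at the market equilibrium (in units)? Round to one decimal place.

7.4 units

Market equilibrium (private): 27.6 + 1.2q = 135.1 - 2.7q → q_m = 27.5641.
Social marginal benefit = demand + MEB = 139.5 - 2.0q.
Set SMB = MC: 139.5 - 2.0q = 27.6 + 1.2q → q* = 34.9688.
Gap = |27.5641 − 34.9688| = 7.4047.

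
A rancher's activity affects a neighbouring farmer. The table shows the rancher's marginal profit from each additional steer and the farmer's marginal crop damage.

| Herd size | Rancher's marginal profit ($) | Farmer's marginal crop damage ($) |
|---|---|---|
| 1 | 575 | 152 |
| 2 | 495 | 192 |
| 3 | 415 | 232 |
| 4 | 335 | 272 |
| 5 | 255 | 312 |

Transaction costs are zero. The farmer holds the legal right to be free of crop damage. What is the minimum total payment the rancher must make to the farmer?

$848

Efficient level: marginal profit ≥ marginal crop damage through level 4, so k* = 4.
With the farmer holding the right, the rancher must at least compensate total damage at k*: 152 + 192 + 232 + 272 = 848.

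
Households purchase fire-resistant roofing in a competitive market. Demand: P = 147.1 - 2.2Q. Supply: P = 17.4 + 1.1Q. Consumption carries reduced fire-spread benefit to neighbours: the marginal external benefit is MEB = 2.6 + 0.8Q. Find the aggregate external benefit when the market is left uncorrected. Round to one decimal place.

Market equilibrium (private): 17.4 + 1.1Q = 147.1 - 2.2Q → Q_m = 39.3030.
Total external benefit = ∫₀^{Q_m} (2.6 + 0.8Q) dQ = 2.6×39.3030 + ½×0.8×39.3030² = 720.0781.

720.1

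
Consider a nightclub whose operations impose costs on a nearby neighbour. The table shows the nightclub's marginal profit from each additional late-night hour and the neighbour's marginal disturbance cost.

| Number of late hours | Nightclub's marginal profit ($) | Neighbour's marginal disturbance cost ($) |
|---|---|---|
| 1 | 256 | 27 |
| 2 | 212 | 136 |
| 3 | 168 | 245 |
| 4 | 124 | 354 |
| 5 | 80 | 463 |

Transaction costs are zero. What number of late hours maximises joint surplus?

Bargaining reaches the level where marginal profit last exceeds marginal disturbance cost.
That holds through level 2 (212 ≥ 136) but not at 3 (168 < 245).

2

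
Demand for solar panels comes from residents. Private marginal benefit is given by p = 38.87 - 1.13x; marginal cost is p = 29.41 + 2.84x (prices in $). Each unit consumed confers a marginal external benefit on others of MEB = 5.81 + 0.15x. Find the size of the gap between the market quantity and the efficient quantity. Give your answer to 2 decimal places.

1.61 units

Market equilibrium (private): 29.41 + 2.84x = 38.87 - 1.13x → x_m = 2.3829.
Social marginal benefit = demand + MEB = 44.68 - 0.98x.
Set SMB = MC: 44.68 - 0.98x = 29.41 + 2.84x → x* = 3.9974.
Gap = |2.3829 − 3.9974| = 1.6145.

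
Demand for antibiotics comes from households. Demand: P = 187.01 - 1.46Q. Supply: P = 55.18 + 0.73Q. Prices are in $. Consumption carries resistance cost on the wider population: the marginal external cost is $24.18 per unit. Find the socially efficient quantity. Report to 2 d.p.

Social marginal benefit = demand − MEC = 162.83 - 1.46Q.
Set SMB = MC: 162.83 - 1.46Q = 55.18 + 0.73Q → Q* = 49.1553.

Q* = 49.16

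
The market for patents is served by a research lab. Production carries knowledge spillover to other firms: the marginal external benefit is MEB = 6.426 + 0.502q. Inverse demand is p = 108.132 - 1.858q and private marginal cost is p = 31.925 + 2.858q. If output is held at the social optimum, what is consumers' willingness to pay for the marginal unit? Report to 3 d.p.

P = 71.698

Social marginal cost = private MC − MEB = 25.499 + 2.356q.
Set SMC = demand: 25.499 + 2.356q = 108.132 - 1.858q → q* = 19.6092.
Consumer price on the demand curve at q*: 108.132 − 1.858×19.6092 = 71.6981.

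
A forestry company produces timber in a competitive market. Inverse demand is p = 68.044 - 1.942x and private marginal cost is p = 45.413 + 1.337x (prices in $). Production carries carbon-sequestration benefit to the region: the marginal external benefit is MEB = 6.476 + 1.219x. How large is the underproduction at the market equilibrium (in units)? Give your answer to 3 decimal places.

7.228 units

Market equilibrium (private): 45.413 + 1.337x = 68.044 - 1.942x → x_m = 6.9018.
Social marginal cost = private MC − MEB = 38.937 + 0.118x.
Set SMC = demand: 38.937 + 0.118x = 68.044 - 1.942x → x* = 14.1296.
Gap = |6.9018 − 14.1296| = 7.2278.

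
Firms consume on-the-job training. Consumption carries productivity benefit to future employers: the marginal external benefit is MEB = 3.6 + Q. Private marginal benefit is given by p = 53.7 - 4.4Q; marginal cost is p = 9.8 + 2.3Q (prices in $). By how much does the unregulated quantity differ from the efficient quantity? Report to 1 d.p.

1.8 units

Market equilibrium (private): 9.8 + 2.3Q = 53.7 - 4.4Q → Q_m = 6.5522.
Social marginal benefit = demand + MEB = 57.3 - 3.4Q.
Set SMB = MC: 57.3 - 3.4Q = 9.8 + 2.3Q → Q* = 8.3333.
Gap = |6.5522 − 8.3333| = 1.7811.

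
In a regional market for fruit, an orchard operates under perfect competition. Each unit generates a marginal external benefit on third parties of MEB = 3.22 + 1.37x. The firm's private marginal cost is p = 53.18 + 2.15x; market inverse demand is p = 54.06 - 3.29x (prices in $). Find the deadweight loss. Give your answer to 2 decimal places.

DWL = $1.46

Market equilibrium (private): 53.18 + 2.15x = 54.06 - 3.29x → x_m = 0.1618.
Social marginal cost = private MC − MEB = 49.96 + 0.78x.
Set SMC = demand: 49.96 + 0.78x = 54.06 - 3.29x → x* = 1.0074.
The welfare-loss triangle has base |x_m − x*| and height MEB(x_m) (the vertical gap between SMC and demand is zero at x* and MEB at x_m).
DWL = ½ × 0.8456 × 3.4416 = 1.4551.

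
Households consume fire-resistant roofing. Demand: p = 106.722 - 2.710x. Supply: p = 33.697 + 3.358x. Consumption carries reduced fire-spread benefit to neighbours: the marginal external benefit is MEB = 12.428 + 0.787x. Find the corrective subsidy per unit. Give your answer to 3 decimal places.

Social marginal benefit = demand + MEB = 119.150 - 1.923x.
Set SMB = MC: 119.150 - 1.923x = 33.697 + 3.358x → x* = 16.1812.
The Pigouvian subsidy equals MEB at x*: 12.428 + 0.787×16.1812 = 25.1626.

subsidy = 25.163 per unit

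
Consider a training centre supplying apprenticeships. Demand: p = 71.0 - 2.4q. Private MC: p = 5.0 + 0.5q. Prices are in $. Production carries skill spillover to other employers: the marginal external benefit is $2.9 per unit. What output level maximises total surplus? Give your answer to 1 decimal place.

q* = 23.8

Social marginal cost = private MC − MEB = 2.1 + 0.5q.
Set SMC = demand: 2.1 + 0.5q = 71.0 - 2.4q → q* = 23.7586.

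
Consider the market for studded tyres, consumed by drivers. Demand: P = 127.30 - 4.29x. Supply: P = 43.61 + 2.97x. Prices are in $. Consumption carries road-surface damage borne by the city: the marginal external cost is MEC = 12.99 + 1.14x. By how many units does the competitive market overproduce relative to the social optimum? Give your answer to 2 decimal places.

Market equilibrium (private): 43.61 + 2.97x = 127.30 - 4.29x → x_m = 11.5275.
Social marginal benefit = demand − MEC = 114.31 - 5.43x.
Set SMB = MC: 114.31 - 5.43x = 43.61 + 2.97x → x* = 8.4167.
Gap = |11.5275 − 8.4167| = 3.1108.

3.11 units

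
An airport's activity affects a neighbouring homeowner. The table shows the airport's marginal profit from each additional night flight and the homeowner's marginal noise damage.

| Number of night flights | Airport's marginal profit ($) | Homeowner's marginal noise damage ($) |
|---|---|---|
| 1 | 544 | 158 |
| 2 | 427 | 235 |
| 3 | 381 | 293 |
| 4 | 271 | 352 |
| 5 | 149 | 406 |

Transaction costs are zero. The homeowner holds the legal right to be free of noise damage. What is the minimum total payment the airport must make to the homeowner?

$686

Efficient level: marginal profit ≥ marginal noise damage through level 3, so k* = 3.
With the homeowner holding the right, the airport must at least compensate total damage at k*: 158 + 235 + 293 = 686.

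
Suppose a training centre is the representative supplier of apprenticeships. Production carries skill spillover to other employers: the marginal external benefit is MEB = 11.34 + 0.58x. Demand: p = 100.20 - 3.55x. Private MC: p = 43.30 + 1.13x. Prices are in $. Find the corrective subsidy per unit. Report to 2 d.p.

Social marginal cost = private MC − MEB = 31.96 + 0.55x.
Set SMC = demand: 31.96 + 0.55x = 100.20 - 3.55x → x* = 16.6439.
The Pigouvian subsidy equals MEB at x*: 11.34 + 0.58×16.6439 = 20.9935.

subsidy = $20.99 per unit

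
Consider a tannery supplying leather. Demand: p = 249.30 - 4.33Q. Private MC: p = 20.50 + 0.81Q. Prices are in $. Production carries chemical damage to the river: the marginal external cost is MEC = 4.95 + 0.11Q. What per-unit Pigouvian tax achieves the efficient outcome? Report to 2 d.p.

tax = $9.64 per unit

Social marginal cost = private MC + MEC = 25.45 + 0.92Q.
Set SMC = demand: 25.45 + 0.92Q = 249.30 - 4.33Q → Q* = 42.6381.
The Pigouvian tax equals MEC at Q*: 4.95 + 0.11×42.6381 = 9.6402.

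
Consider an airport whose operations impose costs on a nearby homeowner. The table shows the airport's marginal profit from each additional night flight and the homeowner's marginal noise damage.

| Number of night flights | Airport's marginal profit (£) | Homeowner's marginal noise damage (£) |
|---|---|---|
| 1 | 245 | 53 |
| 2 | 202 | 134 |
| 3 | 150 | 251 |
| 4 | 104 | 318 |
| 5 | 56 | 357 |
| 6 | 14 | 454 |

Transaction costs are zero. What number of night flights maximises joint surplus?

2

Bargaining reaches the level where marginal profit last exceeds marginal noise damage.
That holds through level 2 (202 ≥ 134) but not at 3 (150 < 251).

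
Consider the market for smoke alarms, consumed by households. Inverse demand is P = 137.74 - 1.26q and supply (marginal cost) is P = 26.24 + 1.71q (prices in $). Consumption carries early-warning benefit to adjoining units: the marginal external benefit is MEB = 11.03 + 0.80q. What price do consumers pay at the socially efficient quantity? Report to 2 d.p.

P = $66.59

Social marginal benefit = demand + MEB = 148.77 - 0.46q.
Set SMB = MC: 148.77 - 0.46q = 26.24 + 1.71q → q* = 56.4654.
Consumer price on the demand curve at q*: 137.74 − 1.26×56.4654 = 66.5936.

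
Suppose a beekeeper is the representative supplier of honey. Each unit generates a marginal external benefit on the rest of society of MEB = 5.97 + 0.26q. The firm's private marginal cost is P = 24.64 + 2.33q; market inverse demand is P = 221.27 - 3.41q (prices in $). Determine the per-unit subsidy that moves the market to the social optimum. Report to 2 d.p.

Social marginal cost = private MC − MEB = 18.67 + 2.07q.
Set SMC = demand: 18.67 + 2.07q = 221.27 - 3.41q → q* = 36.9708.
The Pigouvian subsidy equals MEB at q*: 5.97 + 0.26×36.9708 = 15.5824.

subsidy = $15.58 per unit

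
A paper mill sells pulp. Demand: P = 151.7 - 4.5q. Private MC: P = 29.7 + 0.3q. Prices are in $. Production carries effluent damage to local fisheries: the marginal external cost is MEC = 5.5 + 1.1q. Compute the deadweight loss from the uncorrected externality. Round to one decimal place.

DWL = $94.9

Market equilibrium (private): 29.7 + 0.3q = 151.7 - 4.5q → q_m = 25.4167.
Social marginal cost = private MC + MEC = 35.2 + 1.4q.
Set SMC = demand: 35.2 + 1.4q = 151.7 - 4.5q → q* = 19.7458.
Height of the DWL triangle at q_m is SMC(q_m) − demand(q_m) = MEC(q_m) = 33.4583.
DWL = ½ × 5.6709 × 33.4583 = 94.8693.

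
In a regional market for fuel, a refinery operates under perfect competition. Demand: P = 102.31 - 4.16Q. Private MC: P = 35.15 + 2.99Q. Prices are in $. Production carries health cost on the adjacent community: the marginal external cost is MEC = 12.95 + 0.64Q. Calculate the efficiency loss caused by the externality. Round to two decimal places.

DWL = $23.08

Market equilibrium (private): 35.15 + 2.99Q = 102.31 - 4.16Q → Q_m = 9.3930.
Social marginal cost = private MC + MEC = 48.10 + 3.63Q.
Set SMC = demand: 48.10 + 3.63Q = 102.31 - 4.16Q → Q* = 6.9589.
Between Q* and Q_m the wedge SMC − demand runs linearly from 0 to MEC(Q_m), so the loss is a triangle.
DWL = ½ × 2.4341 × 18.9615 = 23.0771.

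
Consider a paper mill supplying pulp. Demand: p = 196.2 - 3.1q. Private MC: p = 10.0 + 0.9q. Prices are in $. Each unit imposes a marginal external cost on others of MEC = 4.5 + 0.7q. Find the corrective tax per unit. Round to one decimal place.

Social marginal cost = private MC + MEC = 14.5 + 1.6q.
Set SMC = demand: 14.5 + 1.6q = 196.2 - 3.1q → q* = 38.6596.
The Pigouvian tax equals MEC at q*: 4.5 + 0.7×38.6596 = 31.5617.

tax = $31.6 per unit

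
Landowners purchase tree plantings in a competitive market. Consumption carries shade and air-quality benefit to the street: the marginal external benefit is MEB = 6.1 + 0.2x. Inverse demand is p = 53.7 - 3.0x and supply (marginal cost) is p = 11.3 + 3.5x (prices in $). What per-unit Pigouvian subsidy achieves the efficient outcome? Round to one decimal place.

Social marginal benefit = demand + MEB = 59.8 - 2.8x.
Set SMB = MC: 59.8 - 2.8x = 11.3 + 3.5x → x* = 7.6984.
The Pigouvian subsidy equals MEB at x*: 6.1 + 0.2×7.6984 = 7.6397.

subsidy = $7.6 per unit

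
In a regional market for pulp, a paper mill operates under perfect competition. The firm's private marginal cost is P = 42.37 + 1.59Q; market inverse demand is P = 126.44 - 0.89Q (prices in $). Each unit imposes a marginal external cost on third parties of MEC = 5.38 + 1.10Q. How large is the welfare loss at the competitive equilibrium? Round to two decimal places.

Market equilibrium (private): 42.37 + 1.59Q = 126.44 - 0.89Q → Q_m = 33.8992.
Social marginal cost = private MC + MEC = 47.75 + 2.69Q.
Set SMC = demand: 47.75 + 2.69Q = 126.44 - 0.89Q → Q* = 21.9804.
The welfare-loss triangle has base |Q_m − Q*| and height MEC(Q_m) (the vertical gap between SMC and demand is zero at Q* and MEC at Q_m).
DWL = ½ × 11.9188 × 42.6691 = 254.2822.

DWL = $254.28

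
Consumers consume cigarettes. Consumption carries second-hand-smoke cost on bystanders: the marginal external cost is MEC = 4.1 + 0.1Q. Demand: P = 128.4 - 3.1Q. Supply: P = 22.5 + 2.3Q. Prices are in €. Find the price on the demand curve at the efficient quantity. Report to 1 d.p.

P = €71.0

Social marginal benefit = demand − MEC = 124.3 - 3.2Q.
Set SMB = MC: 124.3 - 3.2Q = 22.5 + 2.3Q → Q* = 18.5091.
Consumer price on the demand curve at Q*: 128.4 − 3.1×18.5091 = 71.0218.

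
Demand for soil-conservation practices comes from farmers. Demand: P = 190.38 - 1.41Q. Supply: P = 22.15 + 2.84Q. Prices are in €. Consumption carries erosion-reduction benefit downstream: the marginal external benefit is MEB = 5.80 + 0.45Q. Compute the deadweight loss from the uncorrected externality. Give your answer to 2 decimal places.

DWL = €73.36

Market equilibrium (private): 22.15 + 2.84Q = 190.38 - 1.41Q → Q_m = 39.5835.
Social marginal benefit = demand + MEB = 196.18 - 0.96Q.
Set SMB = MC: 196.18 - 0.96Q = 22.15 + 2.84Q → Q* = 45.7974.
The loss is the area between SMB and MC from Q* to Q_m; with linear curves that's a triangle of height MEB(Q_m).
DWL = ½ × 6.2139 × 23.6126 = 73.3632.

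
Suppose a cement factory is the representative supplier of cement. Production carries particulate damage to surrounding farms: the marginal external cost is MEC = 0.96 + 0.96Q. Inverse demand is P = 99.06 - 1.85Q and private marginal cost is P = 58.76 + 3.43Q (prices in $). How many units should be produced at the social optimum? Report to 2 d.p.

Q* = 6.30

Social marginal cost = private MC + MEC = 59.72 + 4.39Q.
Set SMC = demand: 59.72 + 4.39Q = 99.06 - 1.85Q → Q* = 6.3045.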